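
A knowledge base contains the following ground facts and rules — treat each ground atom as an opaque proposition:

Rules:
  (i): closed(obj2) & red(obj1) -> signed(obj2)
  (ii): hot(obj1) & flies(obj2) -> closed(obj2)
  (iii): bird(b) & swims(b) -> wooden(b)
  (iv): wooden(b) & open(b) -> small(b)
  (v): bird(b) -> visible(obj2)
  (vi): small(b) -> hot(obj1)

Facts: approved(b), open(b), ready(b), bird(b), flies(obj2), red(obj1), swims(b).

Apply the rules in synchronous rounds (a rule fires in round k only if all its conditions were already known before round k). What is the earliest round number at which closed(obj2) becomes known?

4

Round 1 fires (iii), (v), giving wooden(b), visible(obj2).
Round 2 fires (iv), giving small(b).
Round 3 fires (vi), giving hot(obj1).
Round 4 fires (ii), giving closed(obj2).
closed(obj2) first appears in round 4.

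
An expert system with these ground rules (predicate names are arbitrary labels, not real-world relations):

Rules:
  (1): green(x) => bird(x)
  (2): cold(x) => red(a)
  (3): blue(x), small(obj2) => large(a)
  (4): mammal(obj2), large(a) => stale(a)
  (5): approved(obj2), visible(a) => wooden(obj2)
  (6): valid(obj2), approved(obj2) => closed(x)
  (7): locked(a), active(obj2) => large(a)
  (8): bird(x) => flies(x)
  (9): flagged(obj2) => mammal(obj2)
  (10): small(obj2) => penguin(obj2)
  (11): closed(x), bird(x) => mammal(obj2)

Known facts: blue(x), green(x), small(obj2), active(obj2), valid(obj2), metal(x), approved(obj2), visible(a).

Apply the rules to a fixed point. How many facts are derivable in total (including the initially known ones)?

Round 1 — (1), (3), (5), (6), (10), derive bird(x), large(a), wooden(obj2), closed(x), penguin(obj2).
Round 2 — (8), (11), derive flies(x), mammal(obj2).
Round 3 — (4), derive stale(a).
Closure: {active(obj2), approved(obj2), bird(x), blue(x), closed(x), flies(x), green(x), large(a), mammal(obj2), metal(x), penguin(obj2), small(obj2), stale(a), valid(obj2), visible(a), wooden(obj2)} — 16 facts.

16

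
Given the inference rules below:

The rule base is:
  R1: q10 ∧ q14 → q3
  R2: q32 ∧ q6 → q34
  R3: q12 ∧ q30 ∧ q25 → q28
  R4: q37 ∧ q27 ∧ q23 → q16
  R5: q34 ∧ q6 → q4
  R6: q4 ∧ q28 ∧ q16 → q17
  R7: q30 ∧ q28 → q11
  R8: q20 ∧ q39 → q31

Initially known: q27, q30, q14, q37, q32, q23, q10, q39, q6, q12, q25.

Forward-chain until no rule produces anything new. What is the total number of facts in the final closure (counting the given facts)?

18

Round 1: R1 [q10 ∧ q14 → q3]; R2 [q32 ∧ q6 → q34]; R3 [q12 ∧ q30 ∧ q25 → q28]; R4 [q37 ∧ q27 ∧ q23 → q16]. Adds q3, q34, q28, q16.
Round 2: R5 [q34 ∧ q6 → q4]; R7 [q30 ∧ q28 → q11]. Adds q4, q11.
Round 3: R6 [q4 ∧ q28 ∧ q16 → q17]. Adds q17.
Closure: {q10, q11, q12, q14, q16, q17, q23, q25, q27, q28, q3, q30, q32, q34, q37, q39, q4, q6} — 18 facts.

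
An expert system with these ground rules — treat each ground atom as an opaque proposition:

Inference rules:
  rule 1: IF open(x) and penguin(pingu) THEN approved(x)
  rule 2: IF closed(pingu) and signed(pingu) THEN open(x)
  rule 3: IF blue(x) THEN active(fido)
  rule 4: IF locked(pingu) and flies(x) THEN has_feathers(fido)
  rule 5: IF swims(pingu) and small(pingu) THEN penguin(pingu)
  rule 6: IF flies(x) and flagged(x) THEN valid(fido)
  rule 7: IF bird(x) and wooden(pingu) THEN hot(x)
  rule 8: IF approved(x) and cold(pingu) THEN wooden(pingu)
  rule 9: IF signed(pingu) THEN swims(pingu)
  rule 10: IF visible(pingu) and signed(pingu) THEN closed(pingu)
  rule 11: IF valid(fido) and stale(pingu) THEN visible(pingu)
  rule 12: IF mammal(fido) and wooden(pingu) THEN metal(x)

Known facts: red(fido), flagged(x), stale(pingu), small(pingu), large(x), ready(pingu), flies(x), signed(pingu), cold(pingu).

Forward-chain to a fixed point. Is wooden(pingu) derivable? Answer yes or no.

yes

Round 1: rule 6 [IF flies(x) and flagged(x) THEN valid(fido)]; rule 9 [IF signed(pingu) THEN swims(pingu)]. New: valid(fido), swims(pingu).
Round 2: rule 5 [IF swims(pingu) and small(pingu) THEN penguin(pingu)]; rule 11 [IF valid(fido) and stale(pingu) THEN visible(pingu)]. New: penguin(pingu), visible(pingu).
Round 3: rule 10 [IF visible(pingu) and signed(pingu) THEN closed(pingu)]. New: closed(pingu).
Round 4: rule 2 [IF closed(pingu) and signed(pingu) THEN open(x)]. New: open(x).
Round 5: rule 1 [IF open(x) and penguin(pingu) THEN approved(x)]. New: approved(x).
Round 6: rule 8 [IF approved(x) and cold(pingu) THEN wooden(pingu)]. New: wooden(pingu).
wooden(pingu) appears in round 6, so it is derivable.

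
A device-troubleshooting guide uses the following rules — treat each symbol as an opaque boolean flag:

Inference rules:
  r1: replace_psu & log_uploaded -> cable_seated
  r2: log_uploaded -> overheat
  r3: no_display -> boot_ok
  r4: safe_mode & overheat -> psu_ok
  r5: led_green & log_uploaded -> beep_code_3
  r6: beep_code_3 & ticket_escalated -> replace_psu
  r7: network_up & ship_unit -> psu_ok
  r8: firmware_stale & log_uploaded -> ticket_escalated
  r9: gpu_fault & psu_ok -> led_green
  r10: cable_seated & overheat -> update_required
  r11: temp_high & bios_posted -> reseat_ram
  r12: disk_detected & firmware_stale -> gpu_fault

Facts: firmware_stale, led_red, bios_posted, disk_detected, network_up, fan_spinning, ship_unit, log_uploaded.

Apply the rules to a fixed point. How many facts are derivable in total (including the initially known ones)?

17

Round 1 fires r2, r7, r8, r12, giving overheat, psu_ok, ticket_escalated, gpu_fault.
Round 2 fires r9, giving led_green.
Round 3 fires r5, giving beep_code_3.
Round 4 fires r6, giving replace_psu.
Round 5 fires r1, giving cable_seated.
Round 6 fires r10, giving update_required.
Closure: {beep_code_3, bios_posted, cable_seated, disk_detected, fan_spinning, firmware_stale, gpu_fault, led_green, led_red, log_uploaded, network_up, overheat, psu_ok, replace_psu, ship_unit, ticket_escalated, update_required} — 17 facts.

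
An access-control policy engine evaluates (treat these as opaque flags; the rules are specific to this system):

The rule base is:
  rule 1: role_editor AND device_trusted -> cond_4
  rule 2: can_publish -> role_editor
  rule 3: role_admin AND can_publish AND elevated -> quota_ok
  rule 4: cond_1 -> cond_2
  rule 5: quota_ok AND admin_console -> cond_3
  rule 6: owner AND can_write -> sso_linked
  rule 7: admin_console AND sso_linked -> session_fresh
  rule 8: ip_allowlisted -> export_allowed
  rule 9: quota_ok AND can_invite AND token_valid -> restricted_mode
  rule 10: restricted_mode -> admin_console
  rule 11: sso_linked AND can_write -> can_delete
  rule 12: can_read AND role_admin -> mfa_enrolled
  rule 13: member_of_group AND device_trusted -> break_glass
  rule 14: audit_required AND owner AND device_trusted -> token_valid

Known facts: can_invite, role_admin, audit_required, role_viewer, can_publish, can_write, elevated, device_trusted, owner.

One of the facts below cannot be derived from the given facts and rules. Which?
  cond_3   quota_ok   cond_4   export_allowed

[1] rule 2 [can_publish -> role_editor]; rule 3 [role_admin AND can_publish AND elevated -> quota_ok]; rule 6 [owner AND can_write -> sso_linked]; rule 14 [audit_required AND owner AND device_trusted -> token_valid]. ⇒ new: role_editor, quota_ok, sso_linked, token_valid.
[2] rule 1 [role_editor AND device_trusted -> cond_4]; rule 9 [quota_ok AND can_invite AND token_valid -> restricted_mode]; rule 11 [sso_linked AND can_write -> can_delete]. ⇒ new: cond_4, restricted_mode, can_delete.
[3] rule 10 [restricted_mode -> admin_console]. ⇒ new: admin_console.
[4] rule 5 [quota_ok AND admin_console -> cond_3]; rule 7 [admin_console AND sso_linked -> session_fresh]. ⇒ new: cond_3, session_fresh.
Derived: cond_3 (round 4), quota_ok (round 1), cond_4 (round 2). export_allowed never appears in any round.

export_allowed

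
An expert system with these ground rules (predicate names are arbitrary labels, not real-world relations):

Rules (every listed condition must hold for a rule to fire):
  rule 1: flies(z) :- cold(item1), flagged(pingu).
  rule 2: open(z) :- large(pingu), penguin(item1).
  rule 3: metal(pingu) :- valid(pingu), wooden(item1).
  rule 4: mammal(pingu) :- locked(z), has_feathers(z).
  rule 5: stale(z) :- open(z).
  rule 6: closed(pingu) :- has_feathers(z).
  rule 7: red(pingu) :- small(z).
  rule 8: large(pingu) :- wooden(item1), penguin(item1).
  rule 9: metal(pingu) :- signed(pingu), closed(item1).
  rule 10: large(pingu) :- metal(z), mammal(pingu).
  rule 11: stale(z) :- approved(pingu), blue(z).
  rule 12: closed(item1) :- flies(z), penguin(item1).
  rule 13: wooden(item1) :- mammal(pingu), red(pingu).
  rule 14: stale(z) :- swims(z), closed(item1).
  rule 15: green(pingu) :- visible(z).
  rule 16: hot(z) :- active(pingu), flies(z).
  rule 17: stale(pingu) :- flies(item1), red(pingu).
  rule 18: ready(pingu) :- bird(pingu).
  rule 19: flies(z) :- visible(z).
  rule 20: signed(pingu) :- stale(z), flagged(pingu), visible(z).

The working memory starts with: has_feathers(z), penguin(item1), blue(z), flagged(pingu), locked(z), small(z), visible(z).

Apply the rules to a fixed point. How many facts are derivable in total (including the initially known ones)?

Round 1 fires rule 4, rule 6, rule 7, rule 15, rule 19, giving mammal(pingu), closed(pingu), red(pingu), green(pingu), flies(z).
Round 2 fires rule 12, rule 13, giving closed(item1), wooden(item1).
Round 3 fires rule 8, giving large(pingu).
Round 4 fires rule 2, giving open(z).
Round 5 fires rule 5, giving stale(z).
Round 6 fires rule 20, giving signed(pingu).
Round 7 fires rule 9, giving metal(pingu).
Closure: {blue(z), closed(item1), closed(pingu), flagged(pingu), flies(z), green(pingu), has_feathers(z), large(pingu), locked(z), mammal(pingu), metal(pingu), open(z), penguin(item1), red(pingu), signed(pingu), small(z), stale(z), visible(z), wooden(item1)} — 19 facts.

19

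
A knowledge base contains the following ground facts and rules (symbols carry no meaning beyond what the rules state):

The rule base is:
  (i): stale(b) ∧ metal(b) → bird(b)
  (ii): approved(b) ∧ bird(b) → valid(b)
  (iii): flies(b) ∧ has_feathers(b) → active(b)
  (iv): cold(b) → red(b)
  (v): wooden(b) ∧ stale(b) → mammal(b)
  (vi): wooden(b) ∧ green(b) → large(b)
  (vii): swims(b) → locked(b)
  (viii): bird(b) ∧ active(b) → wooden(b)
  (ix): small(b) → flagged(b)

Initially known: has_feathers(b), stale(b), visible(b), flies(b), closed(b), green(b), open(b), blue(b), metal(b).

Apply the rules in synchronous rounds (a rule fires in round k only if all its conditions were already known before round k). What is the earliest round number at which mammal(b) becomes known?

Round 1 — (i), (iii), derive bird(b), active(b).
Round 2 — (viii), derive wooden(b).
Round 3 — (v), (vi), derive mammal(b), large(b).
mammal(b) first appears in round 3.

3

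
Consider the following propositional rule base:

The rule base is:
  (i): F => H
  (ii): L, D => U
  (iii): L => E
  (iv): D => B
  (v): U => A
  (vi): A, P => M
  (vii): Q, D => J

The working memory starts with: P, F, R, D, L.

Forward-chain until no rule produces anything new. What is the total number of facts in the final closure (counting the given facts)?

Round 1 fires (i), (ii), (iii), (iv), giving H, U, E, B.
Round 2 fires (v), giving A.
Round 3 fires (vi), giving M.
Closure: {A, B, D, E, F, H, L, M, P, R, U} — 11 facts.

11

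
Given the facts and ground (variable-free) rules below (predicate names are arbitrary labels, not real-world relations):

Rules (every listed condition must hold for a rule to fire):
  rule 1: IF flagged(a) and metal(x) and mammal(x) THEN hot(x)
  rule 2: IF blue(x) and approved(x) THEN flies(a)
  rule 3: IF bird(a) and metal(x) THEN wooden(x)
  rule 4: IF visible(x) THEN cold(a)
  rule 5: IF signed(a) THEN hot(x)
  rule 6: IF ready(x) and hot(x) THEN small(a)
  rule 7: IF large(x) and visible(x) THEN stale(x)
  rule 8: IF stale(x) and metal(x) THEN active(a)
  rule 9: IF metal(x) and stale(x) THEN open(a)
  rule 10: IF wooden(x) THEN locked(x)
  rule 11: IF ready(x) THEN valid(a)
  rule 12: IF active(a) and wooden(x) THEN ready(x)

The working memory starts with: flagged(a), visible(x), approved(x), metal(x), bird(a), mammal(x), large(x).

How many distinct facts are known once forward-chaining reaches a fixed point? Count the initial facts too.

17

Round 1 fires rule 1, rule 3, rule 4, rule 7, giving hot(x), wooden(x), cold(a), stale(x).
Round 2 fires rule 8, rule 9, rule 10, giving active(a), open(a), locked(x).
Round 3 fires rule 12, giving ready(x).
Round 4 fires rule 6, rule 11, giving small(a), valid(a).
Closure: {active(a), approved(x), bird(a), cold(a), flagged(a), hot(x), large(x), locked(x), mammal(x), metal(x), open(a), ready(x), small(a), stale(x), valid(a), visible(x), wooden(x)} — 17 facts.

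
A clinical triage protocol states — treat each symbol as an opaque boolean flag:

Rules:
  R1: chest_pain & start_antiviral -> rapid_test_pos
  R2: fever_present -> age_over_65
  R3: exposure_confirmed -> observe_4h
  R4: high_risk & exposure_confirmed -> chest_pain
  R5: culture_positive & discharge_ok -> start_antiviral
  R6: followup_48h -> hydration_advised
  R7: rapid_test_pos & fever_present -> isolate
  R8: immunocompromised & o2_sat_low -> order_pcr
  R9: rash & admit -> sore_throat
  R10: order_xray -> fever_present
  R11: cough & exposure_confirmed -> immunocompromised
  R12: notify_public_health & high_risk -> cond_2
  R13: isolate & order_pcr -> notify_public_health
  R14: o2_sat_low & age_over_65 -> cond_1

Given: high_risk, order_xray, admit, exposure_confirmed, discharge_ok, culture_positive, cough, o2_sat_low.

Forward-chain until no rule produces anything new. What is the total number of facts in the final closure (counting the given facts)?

20

Round 1: R3 [exposure_confirmed -> observe_4h]; R4 [high_risk & exposure_confirmed -> chest_pain]; R5 [culture_positive & discharge_ok -> start_antiviral]; R10 [order_xray -> fever_present]; R11 [cough & exposure_confirmed -> immunocompromised]. New: observe_4h, chest_pain, start_antiviral, fever_present, immunocompromised.
Round 2: R1 [chest_pain & start_antiviral -> rapid_test_pos]; R2 [fever_present -> age_over_65]; R8 [immunocompromised & o2_sat_low -> order_pcr]. New: rapid_test_pos, age_over_65, order_pcr.
Round 3: R7 [rapid_test_pos & fever_present -> isolate]; R14 [o2_sat_low & age_over_65 -> cond_1]. New: isolate, cond_1.
Round 4: R13 [isolate & order_pcr -> notify_public_health]. New: notify_public_health.
Round 5: R12 [notify_public_health & high_risk -> cond_2]. New: cond_2.
Closure: {admit, age_over_65, chest_pain, cond_1, cond_2, cough, culture_positive, discharge_ok, exposure_confirmed, fever_present, high_risk, immunocompromised, isolate, notify_public_health, o2_sat_low, observe_4h, order_pcr, order_xray, rapid_test_pos, start_antiviral} — 20 facts.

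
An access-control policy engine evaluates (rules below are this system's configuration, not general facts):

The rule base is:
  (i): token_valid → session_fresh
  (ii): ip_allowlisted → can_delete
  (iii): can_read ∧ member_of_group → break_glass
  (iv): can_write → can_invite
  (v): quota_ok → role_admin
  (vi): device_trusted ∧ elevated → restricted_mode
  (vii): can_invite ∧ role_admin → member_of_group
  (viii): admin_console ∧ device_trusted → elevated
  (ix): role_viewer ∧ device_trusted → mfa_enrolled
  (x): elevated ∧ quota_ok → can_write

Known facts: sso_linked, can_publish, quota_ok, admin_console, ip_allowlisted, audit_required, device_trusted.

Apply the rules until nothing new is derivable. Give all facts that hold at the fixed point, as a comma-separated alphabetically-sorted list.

Round 1 fires (ii), (v), (viii), giving can_delete, role_admin, elevated.
Round 2 fires (vi), (x), giving restricted_mode, can_write.
Round 3 fires (iv), giving can_invite.
Round 4 fires (vii), giving member_of_group.

admin_console, audit_required, can_delete, can_invite, can_publish, can_write, device_trusted, elevated, ip_allowlisted, member_of_group, quota_ok, restricted_mode, role_admin, sso_linked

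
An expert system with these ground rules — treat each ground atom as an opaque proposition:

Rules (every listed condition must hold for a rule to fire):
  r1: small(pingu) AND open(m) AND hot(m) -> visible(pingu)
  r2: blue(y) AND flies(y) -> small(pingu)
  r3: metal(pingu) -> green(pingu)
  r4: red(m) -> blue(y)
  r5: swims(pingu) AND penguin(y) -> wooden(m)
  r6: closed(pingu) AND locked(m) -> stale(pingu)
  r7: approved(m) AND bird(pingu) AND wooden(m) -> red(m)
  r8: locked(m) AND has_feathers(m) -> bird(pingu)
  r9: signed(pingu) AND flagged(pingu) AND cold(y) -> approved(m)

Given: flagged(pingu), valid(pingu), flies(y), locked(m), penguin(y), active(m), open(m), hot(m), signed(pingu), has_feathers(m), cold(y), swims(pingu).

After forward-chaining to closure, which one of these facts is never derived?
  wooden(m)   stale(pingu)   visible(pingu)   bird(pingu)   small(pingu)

[1] r5 [swims(pingu) AND penguin(y) -> wooden(m)]; r8 [locked(m) AND has_feathers(m) -> bird(pingu)]; r9 [signed(pingu) AND flagged(pingu) AND cold(y) -> approved(m)]. ⇒ new: wooden(m), bird(pingu), approved(m).
[2] r7 [approved(m) AND bird(pingu) AND wooden(m) -> red(m)]. ⇒ new: red(m).
[3] r4 [red(m) -> blue(y)]. ⇒ new: blue(y).
[4] r2 [blue(y) AND flies(y) -> small(pingu)]. ⇒ new: small(pingu).
[5] r1 [small(pingu) AND open(m) AND hot(m) -> visible(pingu)]. ⇒ new: visible(pingu).
Derived: visible(pingu) (round 5), bird(pingu) (round 1), small(pingu) (round 4), wooden(m) (round 1). stale(pingu) never appears in any round.

stale(pingu)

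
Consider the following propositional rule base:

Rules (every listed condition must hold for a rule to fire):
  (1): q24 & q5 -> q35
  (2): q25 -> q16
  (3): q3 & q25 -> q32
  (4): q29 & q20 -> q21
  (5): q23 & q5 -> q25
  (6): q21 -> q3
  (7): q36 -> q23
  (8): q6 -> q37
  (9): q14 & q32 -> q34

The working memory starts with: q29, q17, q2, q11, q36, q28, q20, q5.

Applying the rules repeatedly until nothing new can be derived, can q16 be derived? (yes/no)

yes

Round 1 fires (4), (7), giving q21, q23.
Round 2 fires (5), (6), giving q25, q3.
Round 3 fires (2), (3), giving q16, q32.
q16 appears in round 3, so it is derivable.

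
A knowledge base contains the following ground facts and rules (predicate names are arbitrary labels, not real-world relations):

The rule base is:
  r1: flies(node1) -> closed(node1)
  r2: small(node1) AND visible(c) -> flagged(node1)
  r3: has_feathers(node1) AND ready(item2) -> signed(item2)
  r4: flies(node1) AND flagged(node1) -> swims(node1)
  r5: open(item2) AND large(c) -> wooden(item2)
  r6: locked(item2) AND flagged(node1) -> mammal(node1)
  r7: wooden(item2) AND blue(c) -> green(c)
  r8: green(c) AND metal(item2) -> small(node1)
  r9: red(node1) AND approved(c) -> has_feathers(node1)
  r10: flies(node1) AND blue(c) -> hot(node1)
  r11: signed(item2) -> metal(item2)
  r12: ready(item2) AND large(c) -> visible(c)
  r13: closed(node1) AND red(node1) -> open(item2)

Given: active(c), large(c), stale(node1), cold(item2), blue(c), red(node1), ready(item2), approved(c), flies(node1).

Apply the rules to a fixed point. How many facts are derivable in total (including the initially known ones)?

Round 1 — r1, r9, r10, r12, derive closed(node1), has_feathers(node1), hot(node1), visible(c).
Round 2 — r3, r13, derive signed(item2), open(item2).
Round 3 — r5, r11, derive wooden(item2), metal(item2).
Round 4 — r7, derive green(c).
Round 5 — r8, derive small(node1).
Round 6 — r2, derive flagged(node1).
Round 7 — r4, derive swims(node1).
Closure: {active(c), approved(c), blue(c), closed(node1), cold(item2), flagged(node1), flies(node1), green(c), has_feathers(node1), hot(node1), large(c), metal(item2), open(item2), ready(item2), red(node1), signed(item2), small(node1), stale(node1), swims(node1), visible(c), wooden(item2)} — 21 facts.

21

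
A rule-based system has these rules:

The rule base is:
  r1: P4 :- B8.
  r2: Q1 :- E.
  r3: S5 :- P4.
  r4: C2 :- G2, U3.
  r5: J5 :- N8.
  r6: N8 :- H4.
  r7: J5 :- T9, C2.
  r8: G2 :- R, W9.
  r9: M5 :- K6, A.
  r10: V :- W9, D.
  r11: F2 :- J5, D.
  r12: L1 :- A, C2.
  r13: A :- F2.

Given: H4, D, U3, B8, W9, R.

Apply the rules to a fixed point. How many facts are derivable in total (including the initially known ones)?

16

Round 1: r1 [P4 :- B8.]; r6 [N8 :- H4.]; r8 [G2 :- R, W9.]; r10 [V :- W9, D.]. Adds P4, N8, G2, V.
Round 2: r3 [S5 :- P4.]; r4 [C2 :- G2, U3.]; r5 [J5 :- N8.]. Adds S5, C2, J5.
Round 3: r11 [F2 :- J5, D.]. Adds F2.
Round 4: r13 [A :- F2.]. Adds A.
Round 5: r12 [L1 :- A, C2.]. Adds L1.
Closure: {A, B8, C2, D, F2, G2, H4, J5, L1, N8, P4, R, S5, U3, V, W9} — 16 facts.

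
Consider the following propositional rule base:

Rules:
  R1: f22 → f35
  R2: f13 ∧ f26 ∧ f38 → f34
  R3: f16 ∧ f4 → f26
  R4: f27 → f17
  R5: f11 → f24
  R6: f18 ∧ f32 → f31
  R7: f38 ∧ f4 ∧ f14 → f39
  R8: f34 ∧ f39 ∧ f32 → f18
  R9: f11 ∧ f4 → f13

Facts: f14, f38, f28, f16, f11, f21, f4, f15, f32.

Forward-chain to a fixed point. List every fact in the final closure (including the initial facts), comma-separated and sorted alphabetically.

Round 1 — R3, R5, R7, R9, derive f26, f24, f39, f13.
Round 2 — R2, derive f34.
Round 3 — R8, derive f18.
Round 4 — R6, derive f31.

f11, f13, f14, f15, f16, f18, f21, f24, f26, f28, f31, f32, f34, f38, f39, f4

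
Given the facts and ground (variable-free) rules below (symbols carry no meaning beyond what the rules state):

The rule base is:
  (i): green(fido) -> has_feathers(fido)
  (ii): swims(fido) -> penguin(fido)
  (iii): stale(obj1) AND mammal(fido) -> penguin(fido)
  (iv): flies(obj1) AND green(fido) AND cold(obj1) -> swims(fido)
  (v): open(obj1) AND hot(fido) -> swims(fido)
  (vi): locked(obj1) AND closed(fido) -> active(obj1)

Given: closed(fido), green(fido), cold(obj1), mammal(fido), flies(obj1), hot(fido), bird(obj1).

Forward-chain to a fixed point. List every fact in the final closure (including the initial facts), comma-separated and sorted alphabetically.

bird(obj1), closed(fido), cold(obj1), flies(obj1), green(fido), has_feathers(fido), hot(fido), mammal(fido), penguin(fido), swims(fido)

Round 1: (i) [green(fido) -> has_feathers(fido)]; (iv) [flies(obj1) AND green(fido) AND cold(obj1) -> swims(fido)]. Adds has_feathers(fido), swims(fido).
Round 2: (ii) [swims(fido) -> penguin(fido)]. Adds penguin(fido).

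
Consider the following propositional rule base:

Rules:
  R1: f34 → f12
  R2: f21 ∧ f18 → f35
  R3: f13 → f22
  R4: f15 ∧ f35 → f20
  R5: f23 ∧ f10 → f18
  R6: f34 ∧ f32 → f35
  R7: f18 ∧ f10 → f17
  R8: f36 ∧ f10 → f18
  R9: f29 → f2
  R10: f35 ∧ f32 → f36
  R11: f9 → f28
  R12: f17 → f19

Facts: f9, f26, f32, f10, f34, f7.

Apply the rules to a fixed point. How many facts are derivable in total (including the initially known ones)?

13

Round 1: R1 [f34 → f12]; R6 [f34 ∧ f32 → f35]; R11 [f9 → f28]. New: f12, f35, f28.
Round 2: R10 [f35 ∧ f32 → f36]. New: f36.
Round 3: R8 [f36 ∧ f10 → f18]. New: f18.
Round 4: R7 [f18 ∧ f10 → f17]. New: f17.
Round 5: R12 [f17 → f19]. New: f19.
Closure: {f10, f12, f17, f18, f19, f26, f28, f32, f34, f35, f36, f7, f9} — 13 facts.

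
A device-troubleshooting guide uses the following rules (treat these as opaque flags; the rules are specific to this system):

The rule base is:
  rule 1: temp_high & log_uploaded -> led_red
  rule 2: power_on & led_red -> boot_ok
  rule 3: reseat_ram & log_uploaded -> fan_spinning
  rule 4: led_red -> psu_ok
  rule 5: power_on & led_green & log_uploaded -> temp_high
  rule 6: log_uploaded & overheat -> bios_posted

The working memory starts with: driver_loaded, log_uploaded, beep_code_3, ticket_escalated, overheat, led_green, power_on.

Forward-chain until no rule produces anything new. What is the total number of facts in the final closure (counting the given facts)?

12

Round 1 — rule 5, rule 6, derive temp_high, bios_posted.
Round 2 — rule 1, derive led_red.
Round 3 — rule 2, rule 4, derive boot_ok, psu_ok.
Closure: {beep_code_3, bios_posted, boot_ok, driver_loaded, led_green, led_red, log_uploaded, overheat, power_on, psu_ok, temp_high, ticket_escalated} — 12 facts.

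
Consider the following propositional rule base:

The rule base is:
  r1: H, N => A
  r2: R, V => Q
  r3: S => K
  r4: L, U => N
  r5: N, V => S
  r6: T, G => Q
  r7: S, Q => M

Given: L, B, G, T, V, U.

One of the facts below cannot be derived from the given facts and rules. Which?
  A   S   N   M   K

A

Round 1 fires r4, r6, giving N, Q.
Round 2 fires r5, giving S.
Round 3 fires r3, r7, giving K, M.
Derived: S (round 2), M (round 3), N (round 1), K (round 3). A never appears in any round.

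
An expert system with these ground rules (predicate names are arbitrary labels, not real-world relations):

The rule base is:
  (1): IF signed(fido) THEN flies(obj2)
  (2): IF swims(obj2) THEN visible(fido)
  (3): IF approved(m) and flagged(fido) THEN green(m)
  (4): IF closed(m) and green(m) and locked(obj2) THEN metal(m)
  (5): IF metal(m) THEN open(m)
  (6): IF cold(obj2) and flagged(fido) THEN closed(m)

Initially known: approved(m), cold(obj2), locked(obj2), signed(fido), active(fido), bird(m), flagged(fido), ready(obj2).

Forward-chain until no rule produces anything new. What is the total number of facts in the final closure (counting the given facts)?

Round 1: (1) [IF signed(fido) THEN flies(obj2)]; (3) [IF approved(m) and flagged(fido) THEN green(m)]; (6) [IF cold(obj2) and flagged(fido) THEN closed(m)]. New: flies(obj2), green(m), closed(m).
Round 2: (4) [IF closed(m) and green(m) and locked(obj2) THEN metal(m)]. New: metal(m).
Round 3: (5) [IF metal(m) THEN open(m)]. New: open(m).
Closure: {active(fido), approved(m), bird(m), closed(m), cold(obj2), flagged(fido), flies(obj2), green(m), locked(obj2), metal(m), open(m), ready(obj2), signed(fido)} — 13 facts.

13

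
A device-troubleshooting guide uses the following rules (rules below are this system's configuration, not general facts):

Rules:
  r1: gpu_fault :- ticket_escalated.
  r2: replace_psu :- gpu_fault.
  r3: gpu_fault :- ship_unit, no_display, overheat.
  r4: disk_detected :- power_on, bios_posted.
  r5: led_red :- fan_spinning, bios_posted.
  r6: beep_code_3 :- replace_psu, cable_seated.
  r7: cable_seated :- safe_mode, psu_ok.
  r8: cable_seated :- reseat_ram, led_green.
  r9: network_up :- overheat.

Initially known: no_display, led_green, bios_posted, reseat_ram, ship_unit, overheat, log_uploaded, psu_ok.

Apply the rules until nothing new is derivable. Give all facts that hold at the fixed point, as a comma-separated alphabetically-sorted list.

beep_code_3, bios_posted, cable_seated, gpu_fault, led_green, log_uploaded, network_up, no_display, overheat, psu_ok, replace_psu, reseat_ram, ship_unit

Round 1 fires r3, r8, r9, giving gpu_fault, cable_seated, network_up.
Round 2 fires r2, giving replace_psu.
Round 3 fires r6, giving beep_code_3.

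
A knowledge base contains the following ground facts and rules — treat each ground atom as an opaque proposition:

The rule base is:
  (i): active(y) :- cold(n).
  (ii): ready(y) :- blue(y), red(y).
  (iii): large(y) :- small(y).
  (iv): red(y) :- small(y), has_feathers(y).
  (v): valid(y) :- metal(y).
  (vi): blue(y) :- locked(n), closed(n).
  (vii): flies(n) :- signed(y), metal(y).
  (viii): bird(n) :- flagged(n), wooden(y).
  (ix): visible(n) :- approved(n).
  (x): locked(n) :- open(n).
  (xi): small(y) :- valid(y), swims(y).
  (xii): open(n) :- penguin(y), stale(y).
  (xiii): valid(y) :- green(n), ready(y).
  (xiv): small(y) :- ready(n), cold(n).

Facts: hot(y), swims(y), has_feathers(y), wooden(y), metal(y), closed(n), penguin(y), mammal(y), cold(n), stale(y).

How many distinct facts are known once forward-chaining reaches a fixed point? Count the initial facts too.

19

Round 1: (i) [active(y) :- cold(n).]; (v) [valid(y) :- metal(y).]; (xii) [open(n) :- penguin(y), stale(y).]. Adds active(y), valid(y), open(n).
Round 2: (x) [locked(n) :- open(n).]; (xi) [small(y) :- valid(y), swims(y).]. Adds locked(n), small(y).
Round 3: (iii) [large(y) :- small(y).]; (iv) [red(y) :- small(y), has_feathers(y).]; (vi) [blue(y) :- locked(n), closed(n).]. Adds large(y), red(y), blue(y).
Round 4: (ii) [ready(y) :- blue(y), red(y).]. Adds ready(y).
Closure: {active(y), blue(y), closed(n), cold(n), has_feathers(y), hot(y), large(y), locked(n), mammal(y), metal(y), open(n), penguin(y), ready(y), red(y), small(y), stale(y), swims(y), valid(y), wooden(y)} — 19 facts.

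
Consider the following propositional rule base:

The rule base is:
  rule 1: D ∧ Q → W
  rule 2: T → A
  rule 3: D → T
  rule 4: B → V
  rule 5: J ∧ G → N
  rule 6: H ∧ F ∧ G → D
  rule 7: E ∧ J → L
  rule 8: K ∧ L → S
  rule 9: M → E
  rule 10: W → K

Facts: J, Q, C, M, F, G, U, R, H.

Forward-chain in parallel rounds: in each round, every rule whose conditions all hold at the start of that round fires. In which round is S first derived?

4

Round 1: rule 5 [J ∧ G → N]; rule 6 [H ∧ F ∧ G → D]; rule 9 [M → E]. Adds N, D, E.
Round 2: rule 1 [D ∧ Q → W]; rule 3 [D → T]; rule 7 [E ∧ J → L]. Adds W, T, L.
Round 3: rule 2 [T → A]; rule 10 [W → K]. Adds A, K.
Round 4: rule 8 [K ∧ L → S]. Adds S.
S first appears in round 4.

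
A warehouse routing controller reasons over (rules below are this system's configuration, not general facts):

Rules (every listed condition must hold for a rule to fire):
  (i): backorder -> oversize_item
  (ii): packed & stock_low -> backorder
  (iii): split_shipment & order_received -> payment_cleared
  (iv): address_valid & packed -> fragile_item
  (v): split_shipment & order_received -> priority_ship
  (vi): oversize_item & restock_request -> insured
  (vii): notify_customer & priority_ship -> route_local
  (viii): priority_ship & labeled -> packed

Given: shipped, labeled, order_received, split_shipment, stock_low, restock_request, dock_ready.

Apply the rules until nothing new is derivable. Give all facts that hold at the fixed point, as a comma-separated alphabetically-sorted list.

backorder, dock_ready, insured, labeled, order_received, oversize_item, packed, payment_cleared, priority_ship, restock_request, shipped, split_shipment, stock_low

Round 1 — (iii), (v), derive payment_cleared, priority_ship.
Round 2 — (viii), derive packed.
Round 3 — (ii), derive backorder.
Round 4 — (i), derive oversize_item.
Round 5 — (vi), derive insured.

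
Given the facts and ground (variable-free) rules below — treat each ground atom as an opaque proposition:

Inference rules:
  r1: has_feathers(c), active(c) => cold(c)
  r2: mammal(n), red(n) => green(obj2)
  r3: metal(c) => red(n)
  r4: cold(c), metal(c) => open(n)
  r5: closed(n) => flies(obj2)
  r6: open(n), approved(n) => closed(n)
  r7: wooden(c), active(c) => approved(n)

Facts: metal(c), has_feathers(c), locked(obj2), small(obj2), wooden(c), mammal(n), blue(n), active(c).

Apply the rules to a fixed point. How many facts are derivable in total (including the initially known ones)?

Round 1 — r1, r3, r7, derive cold(c), red(n), approved(n).
Round 2 — r2, r4, derive green(obj2), open(n).
Round 3 — r6, derive closed(n).
Round 4 — r5, derive flies(obj2).
Closure: {active(c), approved(n), blue(n), closed(n), cold(c), flies(obj2), green(obj2), has_feathers(c), locked(obj2), mammal(n), metal(c), open(n), red(n), small(obj2), wooden(c)} — 15 facts.

15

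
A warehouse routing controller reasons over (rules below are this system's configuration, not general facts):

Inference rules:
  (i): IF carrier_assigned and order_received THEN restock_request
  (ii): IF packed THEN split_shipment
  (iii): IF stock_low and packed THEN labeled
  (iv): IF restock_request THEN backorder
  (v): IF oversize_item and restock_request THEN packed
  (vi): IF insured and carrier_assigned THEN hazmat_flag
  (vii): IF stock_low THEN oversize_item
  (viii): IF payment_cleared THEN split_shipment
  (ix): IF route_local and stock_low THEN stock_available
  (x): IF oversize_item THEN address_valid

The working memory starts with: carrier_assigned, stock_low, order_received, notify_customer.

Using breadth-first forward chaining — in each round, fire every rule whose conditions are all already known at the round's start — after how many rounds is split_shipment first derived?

3

Round 1 fires (i), (vii), giving restock_request, oversize_item.
Round 2 fires (iv), (v), (x), giving backorder, packed, address_valid.
Round 3 fires (ii), (iii), giving split_shipment, labeled.
split_shipment first appears in round 3.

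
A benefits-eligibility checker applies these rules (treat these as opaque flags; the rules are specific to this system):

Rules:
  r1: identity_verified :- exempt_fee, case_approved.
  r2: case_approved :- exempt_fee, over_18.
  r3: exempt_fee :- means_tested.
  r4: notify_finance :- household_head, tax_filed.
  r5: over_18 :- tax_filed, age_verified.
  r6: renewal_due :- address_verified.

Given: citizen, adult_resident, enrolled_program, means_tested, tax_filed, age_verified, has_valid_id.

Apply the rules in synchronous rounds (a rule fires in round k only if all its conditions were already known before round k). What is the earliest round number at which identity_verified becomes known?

Round 1: r3 [exempt_fee :- means_tested.]; r5 [over_18 :- tax_filed, age_verified.]. New: exempt_fee, over_18.
Round 2: r2 [case_approved :- exempt_fee, over_18.]. New: case_approved.
Round 3: r1 [identity_verified :- exempt_fee, case_approved.]. New: identity_verified.
identity_verified first appears in round 3.

3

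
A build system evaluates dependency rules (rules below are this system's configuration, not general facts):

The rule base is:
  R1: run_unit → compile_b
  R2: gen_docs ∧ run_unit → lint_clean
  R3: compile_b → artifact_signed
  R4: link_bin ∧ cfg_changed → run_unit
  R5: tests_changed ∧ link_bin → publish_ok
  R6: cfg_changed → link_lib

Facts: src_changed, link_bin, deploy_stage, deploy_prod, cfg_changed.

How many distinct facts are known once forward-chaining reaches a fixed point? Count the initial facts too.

Round 1 fires R4, R6, giving run_unit, link_lib.
Round 2 fires R1, giving compile_b.
Round 3 fires R3, giving artifact_signed.
Closure: {artifact_signed, cfg_changed, compile_b, deploy_prod, deploy_stage, link_bin, link_lib, run_unit, src_changed} — 9 facts.

9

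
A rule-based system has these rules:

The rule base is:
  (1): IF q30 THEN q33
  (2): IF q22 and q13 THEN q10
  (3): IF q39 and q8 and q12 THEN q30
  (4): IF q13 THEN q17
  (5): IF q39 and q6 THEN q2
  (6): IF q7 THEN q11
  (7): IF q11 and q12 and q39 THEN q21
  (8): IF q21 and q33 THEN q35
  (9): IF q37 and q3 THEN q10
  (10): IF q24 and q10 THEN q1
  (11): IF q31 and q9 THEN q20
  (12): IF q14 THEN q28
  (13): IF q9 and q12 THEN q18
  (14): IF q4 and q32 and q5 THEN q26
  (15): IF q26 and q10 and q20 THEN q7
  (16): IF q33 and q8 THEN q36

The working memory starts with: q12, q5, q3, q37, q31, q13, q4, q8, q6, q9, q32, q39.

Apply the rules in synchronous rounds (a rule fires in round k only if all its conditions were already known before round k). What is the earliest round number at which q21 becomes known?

4

[1] (3) [IF q39 and q8 and q12 THEN q30]; (4) [IF q13 THEN q17]; (5) [IF q39 and q6 THEN q2]; (9) [IF q37 and q3 THEN q10]; (11) [IF q31 and q9 THEN q20]; (13) [IF q9 and q12 THEN q18]; (14) [IF q4 and q32 and q5 THEN q26]. ⇒ new: q30, q17, q2, q10, q20, q18, q26.
[2] (1) [IF q30 THEN q33]; (15) [IF q26 and q10 and q20 THEN q7]. ⇒ new: q33, q7.
[3] (6) [IF q7 THEN q11]; (16) [IF q33 and q8 THEN q36]. ⇒ new: q11, q36.
[4] (7) [IF q11 and q12 and q39 THEN q21]. ⇒ new: q21.
q21 first appears in round 4.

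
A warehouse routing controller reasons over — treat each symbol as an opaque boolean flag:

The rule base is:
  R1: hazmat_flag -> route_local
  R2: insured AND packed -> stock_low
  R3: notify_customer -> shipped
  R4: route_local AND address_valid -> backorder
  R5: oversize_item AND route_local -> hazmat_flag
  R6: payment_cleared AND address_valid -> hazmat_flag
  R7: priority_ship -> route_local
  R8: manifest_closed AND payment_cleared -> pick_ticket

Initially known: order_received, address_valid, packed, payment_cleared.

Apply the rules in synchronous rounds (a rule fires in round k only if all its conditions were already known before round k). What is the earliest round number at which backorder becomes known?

[1] R6 [payment_cleared AND address_valid -> hazmat_flag]. ⇒ new: hazmat_flag.
[2] R1 [hazmat_flag -> route_local]. ⇒ new: route_local.
[3] R4 [route_local AND address_valid -> backorder]. ⇒ new: backorder.
backorder first appears in round 3.

3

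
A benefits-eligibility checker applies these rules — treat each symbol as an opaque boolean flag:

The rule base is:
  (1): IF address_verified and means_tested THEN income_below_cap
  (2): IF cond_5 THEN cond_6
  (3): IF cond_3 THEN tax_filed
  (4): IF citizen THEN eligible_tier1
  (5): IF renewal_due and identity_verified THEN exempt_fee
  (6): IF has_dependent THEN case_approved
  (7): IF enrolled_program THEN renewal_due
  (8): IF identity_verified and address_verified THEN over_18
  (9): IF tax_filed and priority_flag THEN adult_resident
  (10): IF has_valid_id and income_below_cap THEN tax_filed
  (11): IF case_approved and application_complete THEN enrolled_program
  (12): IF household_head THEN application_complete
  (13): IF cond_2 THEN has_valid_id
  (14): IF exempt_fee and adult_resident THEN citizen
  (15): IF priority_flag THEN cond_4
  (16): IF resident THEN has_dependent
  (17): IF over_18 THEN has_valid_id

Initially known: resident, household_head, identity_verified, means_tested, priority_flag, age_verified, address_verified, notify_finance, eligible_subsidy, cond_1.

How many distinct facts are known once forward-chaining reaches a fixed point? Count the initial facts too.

24

Round 1 — (1), (8), (12), (15), (16), derive income_below_cap, over_18, application_complete, cond_4, has_dependent.
Round 2 — (6), (17), derive case_approved, has_valid_id.
Round 3 — (10), (11), derive tax_filed, enrolled_program.
Round 4 — (7), (9), derive renewal_due, adult_resident.
Round 5 — (5), derive exempt_fee.
Round 6 — (14), derive citizen.
Round 7 — (4), derive eligible_tier1.
Closure: {address_verified, adult_resident, age_verified, application_complete, case_approved, citizen, cond_1, cond_4, eligible_subsidy, eligible_tier1, enrolled_program, exempt_fee, has_dependent, has_valid_id, household_head, identity_verified, income_below_cap, means_tested, notify_finance, over_18, priority_flag, renewal_due, resident, tax_filed} — 24 facts.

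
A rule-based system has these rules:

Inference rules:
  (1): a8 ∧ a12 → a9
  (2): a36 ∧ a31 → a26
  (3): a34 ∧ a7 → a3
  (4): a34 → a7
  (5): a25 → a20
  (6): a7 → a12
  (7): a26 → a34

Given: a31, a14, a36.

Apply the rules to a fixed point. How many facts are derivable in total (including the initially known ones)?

Round 1: (2) [a36 ∧ a31 → a26]. Adds a26.
Round 2: (7) [a26 → a34]. Adds a34.
Round 3: (4) [a34 → a7]. Adds a7.
Round 4: (3) [a34 ∧ a7 → a3]; (6) [a7 → a12]. Adds a3, a12.
Closure: {a12, a14, a26, a3, a31, a34, a36, a7} — 8 facts.

8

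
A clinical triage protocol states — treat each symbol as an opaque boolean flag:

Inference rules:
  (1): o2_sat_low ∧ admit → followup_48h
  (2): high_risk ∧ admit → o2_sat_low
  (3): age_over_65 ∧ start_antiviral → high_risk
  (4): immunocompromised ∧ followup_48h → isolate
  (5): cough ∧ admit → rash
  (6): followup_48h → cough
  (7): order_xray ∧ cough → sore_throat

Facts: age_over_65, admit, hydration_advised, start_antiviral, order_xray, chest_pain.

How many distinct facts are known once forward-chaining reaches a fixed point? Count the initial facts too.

Round 1: (3) [age_over_65 ∧ start_antiviral → high_risk]. Adds high_risk.
Round 2: (2) [high_risk ∧ admit → o2_sat_low]. Adds o2_sat_low.
Round 3: (1) [o2_sat_low ∧ admit → followup_48h]. Adds followup_48h.
Round 4: (6) [followup_48h → cough]. Adds cough.
Round 5: (5) [cough ∧ admit → rash]; (7) [order_xray ∧ cough → sore_throat]. Adds rash, sore_throat.
Closure: {admit, age_over_65, chest_pain, cough, followup_48h, high_risk, hydration_advised, o2_sat_low, order_xray, rash, sore_throat, start_antiviral} — 12 facts.

12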